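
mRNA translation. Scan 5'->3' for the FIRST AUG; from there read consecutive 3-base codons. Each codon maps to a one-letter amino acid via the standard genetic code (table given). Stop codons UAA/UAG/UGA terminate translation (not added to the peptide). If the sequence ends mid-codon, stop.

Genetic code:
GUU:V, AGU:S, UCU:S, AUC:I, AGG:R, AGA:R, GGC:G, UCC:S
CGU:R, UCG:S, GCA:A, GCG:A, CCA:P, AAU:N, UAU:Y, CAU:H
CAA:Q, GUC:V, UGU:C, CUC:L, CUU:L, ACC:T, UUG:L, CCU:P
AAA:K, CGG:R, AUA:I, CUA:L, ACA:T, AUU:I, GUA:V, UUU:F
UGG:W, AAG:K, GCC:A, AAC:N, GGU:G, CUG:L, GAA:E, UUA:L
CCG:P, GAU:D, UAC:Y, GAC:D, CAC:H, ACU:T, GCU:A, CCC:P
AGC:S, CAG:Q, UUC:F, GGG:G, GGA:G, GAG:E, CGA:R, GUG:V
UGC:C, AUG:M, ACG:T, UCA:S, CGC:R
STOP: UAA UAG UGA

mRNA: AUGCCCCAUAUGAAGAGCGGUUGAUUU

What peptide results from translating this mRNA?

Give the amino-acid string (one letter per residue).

start AUG at pos 0
pos 0: AUG -> M; peptide=M
pos 3: CCC -> P; peptide=MP
pos 6: CAU -> H; peptide=MPH
pos 9: AUG -> M; peptide=MPHM
pos 12: AAG -> K; peptide=MPHMK
pos 15: AGC -> S; peptide=MPHMKS
pos 18: GGU -> G; peptide=MPHMKSG
pos 21: UGA -> STOP

Answer: MPHMKSG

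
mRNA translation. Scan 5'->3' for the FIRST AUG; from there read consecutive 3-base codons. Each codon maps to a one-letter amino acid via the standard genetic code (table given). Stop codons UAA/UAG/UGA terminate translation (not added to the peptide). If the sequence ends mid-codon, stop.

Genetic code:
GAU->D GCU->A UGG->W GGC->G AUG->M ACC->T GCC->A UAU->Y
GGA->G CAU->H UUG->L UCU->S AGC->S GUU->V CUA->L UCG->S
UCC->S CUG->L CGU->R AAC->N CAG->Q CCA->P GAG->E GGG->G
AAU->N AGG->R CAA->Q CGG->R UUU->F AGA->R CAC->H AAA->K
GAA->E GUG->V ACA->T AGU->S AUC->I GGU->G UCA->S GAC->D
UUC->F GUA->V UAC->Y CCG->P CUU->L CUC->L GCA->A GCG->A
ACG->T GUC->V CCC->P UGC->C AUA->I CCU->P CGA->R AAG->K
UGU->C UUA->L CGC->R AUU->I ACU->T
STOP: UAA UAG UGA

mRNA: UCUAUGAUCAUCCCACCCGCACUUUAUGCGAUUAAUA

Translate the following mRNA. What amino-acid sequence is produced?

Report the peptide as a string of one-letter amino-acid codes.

Answer: MIIPPALYAIN

Derivation:
start AUG at pos 3
pos 3: AUG -> M; peptide=M
pos 6: AUC -> I; peptide=MI
pos 9: AUC -> I; peptide=MII
pos 12: CCA -> P; peptide=MIIP
pos 15: CCC -> P; peptide=MIIPP
pos 18: GCA -> A; peptide=MIIPPA
pos 21: CUU -> L; peptide=MIIPPAL
pos 24: UAU -> Y; peptide=MIIPPALY
pos 27: GCG -> A; peptide=MIIPPALYA
pos 30: AUU -> I; peptide=MIIPPALYAI
pos 33: AAU -> N; peptide=MIIPPALYAIN
pos 36: only 1 nt remain (<3), stop (end of mRNA)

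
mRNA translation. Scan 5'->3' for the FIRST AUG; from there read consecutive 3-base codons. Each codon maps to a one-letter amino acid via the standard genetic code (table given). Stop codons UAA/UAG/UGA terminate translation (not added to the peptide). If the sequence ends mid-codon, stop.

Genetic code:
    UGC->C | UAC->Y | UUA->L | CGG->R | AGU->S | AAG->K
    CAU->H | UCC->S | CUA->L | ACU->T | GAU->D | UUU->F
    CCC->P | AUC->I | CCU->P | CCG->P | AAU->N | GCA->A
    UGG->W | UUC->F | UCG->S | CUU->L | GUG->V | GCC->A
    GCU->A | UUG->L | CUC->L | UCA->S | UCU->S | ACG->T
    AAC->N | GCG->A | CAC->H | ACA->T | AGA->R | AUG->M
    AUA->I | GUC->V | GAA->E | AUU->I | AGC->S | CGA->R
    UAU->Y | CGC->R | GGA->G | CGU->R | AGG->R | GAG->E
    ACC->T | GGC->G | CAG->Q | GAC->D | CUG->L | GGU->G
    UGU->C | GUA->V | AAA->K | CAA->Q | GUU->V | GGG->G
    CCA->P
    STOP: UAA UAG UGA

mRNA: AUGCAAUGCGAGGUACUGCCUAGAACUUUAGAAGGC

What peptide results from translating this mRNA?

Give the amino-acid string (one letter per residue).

start AUG at pos 0
pos 0: AUG -> M; peptide=M
pos 3: CAA -> Q; peptide=MQ
pos 6: UGC -> C; peptide=MQC
pos 9: GAG -> E; peptide=MQCE
pos 12: GUA -> V; peptide=MQCEV
pos 15: CUG -> L; peptide=MQCEVL
pos 18: CCU -> P; peptide=MQCEVLP
pos 21: AGA -> R; peptide=MQCEVLPR
pos 24: ACU -> T; peptide=MQCEVLPRT
pos 27: UUA -> L; peptide=MQCEVLPRTL
pos 30: GAA -> E; peptide=MQCEVLPRTLE
pos 33: GGC -> G; peptide=MQCEVLPRTLEG
pos 36: only 0 nt remain (<3), stop (end of mRNA)

Answer: MQCEVLPRTLEG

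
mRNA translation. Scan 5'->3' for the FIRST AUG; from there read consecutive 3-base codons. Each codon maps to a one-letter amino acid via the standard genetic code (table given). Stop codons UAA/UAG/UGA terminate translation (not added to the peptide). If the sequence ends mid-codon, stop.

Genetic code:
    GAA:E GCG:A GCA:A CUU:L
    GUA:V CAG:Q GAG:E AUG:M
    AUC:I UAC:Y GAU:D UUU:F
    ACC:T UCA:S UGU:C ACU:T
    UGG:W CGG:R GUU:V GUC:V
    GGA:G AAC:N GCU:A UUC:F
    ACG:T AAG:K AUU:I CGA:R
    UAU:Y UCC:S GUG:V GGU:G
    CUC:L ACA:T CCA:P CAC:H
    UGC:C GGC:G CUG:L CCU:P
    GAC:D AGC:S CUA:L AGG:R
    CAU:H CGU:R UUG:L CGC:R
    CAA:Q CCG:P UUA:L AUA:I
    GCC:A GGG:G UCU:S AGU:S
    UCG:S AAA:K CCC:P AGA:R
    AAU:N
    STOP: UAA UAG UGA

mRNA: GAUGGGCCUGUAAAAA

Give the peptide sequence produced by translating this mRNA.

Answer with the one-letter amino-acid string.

start AUG at pos 1
pos 1: AUG -> M; peptide=M
pos 4: GGC -> G; peptide=MG
pos 7: CUG -> L; peptide=MGL
pos 10: UAA -> STOP

Answer: MGL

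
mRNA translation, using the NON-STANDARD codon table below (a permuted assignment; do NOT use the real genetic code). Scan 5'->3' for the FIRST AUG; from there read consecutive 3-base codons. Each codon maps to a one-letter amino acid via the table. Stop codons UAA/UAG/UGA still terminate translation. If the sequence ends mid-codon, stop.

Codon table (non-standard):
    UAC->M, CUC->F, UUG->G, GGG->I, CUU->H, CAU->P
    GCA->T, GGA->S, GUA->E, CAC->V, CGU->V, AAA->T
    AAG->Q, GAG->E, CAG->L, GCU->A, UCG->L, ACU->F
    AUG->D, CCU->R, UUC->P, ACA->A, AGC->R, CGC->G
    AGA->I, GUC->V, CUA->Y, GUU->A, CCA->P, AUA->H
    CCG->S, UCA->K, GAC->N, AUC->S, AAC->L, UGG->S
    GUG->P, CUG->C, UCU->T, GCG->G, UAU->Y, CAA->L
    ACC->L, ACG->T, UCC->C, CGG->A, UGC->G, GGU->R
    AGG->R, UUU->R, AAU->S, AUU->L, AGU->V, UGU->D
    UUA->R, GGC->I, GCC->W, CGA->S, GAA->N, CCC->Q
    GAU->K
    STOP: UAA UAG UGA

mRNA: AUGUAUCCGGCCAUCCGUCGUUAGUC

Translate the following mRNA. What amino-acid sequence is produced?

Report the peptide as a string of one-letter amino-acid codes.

start AUG at pos 0
pos 0: AUG -> D; peptide=D
pos 3: UAU -> Y; peptide=DY
pos 6: CCG -> S; peptide=DYS
pos 9: GCC -> W; peptide=DYSW
pos 12: AUC -> S; peptide=DYSWS
pos 15: CGU -> V; peptide=DYSWSV
pos 18: CGU -> V; peptide=DYSWSVV
pos 21: UAG -> STOP

Answer: DYSWSVV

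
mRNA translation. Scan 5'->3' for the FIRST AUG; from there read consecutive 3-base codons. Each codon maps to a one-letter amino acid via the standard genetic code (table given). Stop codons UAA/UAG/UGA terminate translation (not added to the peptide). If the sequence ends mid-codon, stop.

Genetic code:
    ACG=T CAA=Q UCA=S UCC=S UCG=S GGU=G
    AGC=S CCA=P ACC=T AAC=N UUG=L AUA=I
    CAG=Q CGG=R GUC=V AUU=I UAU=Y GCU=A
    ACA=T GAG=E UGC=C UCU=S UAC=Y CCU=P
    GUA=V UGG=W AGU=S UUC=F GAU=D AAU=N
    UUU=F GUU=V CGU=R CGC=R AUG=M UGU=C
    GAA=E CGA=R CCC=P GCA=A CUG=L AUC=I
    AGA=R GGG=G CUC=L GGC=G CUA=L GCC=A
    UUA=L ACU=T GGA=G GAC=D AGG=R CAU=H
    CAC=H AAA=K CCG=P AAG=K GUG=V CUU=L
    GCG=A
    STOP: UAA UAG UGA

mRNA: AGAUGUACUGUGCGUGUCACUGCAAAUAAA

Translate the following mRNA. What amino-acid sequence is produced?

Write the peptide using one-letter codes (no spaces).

start AUG at pos 2
pos 2: AUG -> M; peptide=M
pos 5: UAC -> Y; peptide=MY
pos 8: UGU -> C; peptide=MYC
pos 11: GCG -> A; peptide=MYCA
pos 14: UGU -> C; peptide=MYCAC
pos 17: CAC -> H; peptide=MYCACH
pos 20: UGC -> C; peptide=MYCACHC
pos 23: AAA -> K; peptide=MYCACHCK
pos 26: UAA -> STOP

Answer: MYCACHCK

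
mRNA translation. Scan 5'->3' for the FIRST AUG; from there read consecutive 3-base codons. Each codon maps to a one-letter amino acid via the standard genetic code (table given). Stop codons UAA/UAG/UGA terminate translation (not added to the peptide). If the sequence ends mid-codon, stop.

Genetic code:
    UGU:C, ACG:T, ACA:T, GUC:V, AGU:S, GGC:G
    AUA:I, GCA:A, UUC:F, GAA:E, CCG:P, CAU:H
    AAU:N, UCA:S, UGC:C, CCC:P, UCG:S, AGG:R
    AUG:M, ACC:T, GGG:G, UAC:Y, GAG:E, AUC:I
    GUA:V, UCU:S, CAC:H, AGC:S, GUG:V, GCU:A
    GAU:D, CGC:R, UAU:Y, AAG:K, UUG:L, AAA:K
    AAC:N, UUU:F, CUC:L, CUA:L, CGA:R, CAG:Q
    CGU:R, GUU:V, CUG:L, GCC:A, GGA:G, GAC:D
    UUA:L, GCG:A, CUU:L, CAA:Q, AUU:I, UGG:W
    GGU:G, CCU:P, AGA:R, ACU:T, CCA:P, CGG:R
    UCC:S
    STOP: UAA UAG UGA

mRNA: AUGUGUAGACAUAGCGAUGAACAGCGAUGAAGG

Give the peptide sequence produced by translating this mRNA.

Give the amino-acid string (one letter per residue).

Answer: MCRHSDEQR

Derivation:
start AUG at pos 0
pos 0: AUG -> M; peptide=M
pos 3: UGU -> C; peptide=MC
pos 6: AGA -> R; peptide=MCR
pos 9: CAU -> H; peptide=MCRH
pos 12: AGC -> S; peptide=MCRHS
pos 15: GAU -> D; peptide=MCRHSD
pos 18: GAA -> E; peptide=MCRHSDE
pos 21: CAG -> Q; peptide=MCRHSDEQ
pos 24: CGA -> R; peptide=MCRHSDEQR
pos 27: UGA -> STOP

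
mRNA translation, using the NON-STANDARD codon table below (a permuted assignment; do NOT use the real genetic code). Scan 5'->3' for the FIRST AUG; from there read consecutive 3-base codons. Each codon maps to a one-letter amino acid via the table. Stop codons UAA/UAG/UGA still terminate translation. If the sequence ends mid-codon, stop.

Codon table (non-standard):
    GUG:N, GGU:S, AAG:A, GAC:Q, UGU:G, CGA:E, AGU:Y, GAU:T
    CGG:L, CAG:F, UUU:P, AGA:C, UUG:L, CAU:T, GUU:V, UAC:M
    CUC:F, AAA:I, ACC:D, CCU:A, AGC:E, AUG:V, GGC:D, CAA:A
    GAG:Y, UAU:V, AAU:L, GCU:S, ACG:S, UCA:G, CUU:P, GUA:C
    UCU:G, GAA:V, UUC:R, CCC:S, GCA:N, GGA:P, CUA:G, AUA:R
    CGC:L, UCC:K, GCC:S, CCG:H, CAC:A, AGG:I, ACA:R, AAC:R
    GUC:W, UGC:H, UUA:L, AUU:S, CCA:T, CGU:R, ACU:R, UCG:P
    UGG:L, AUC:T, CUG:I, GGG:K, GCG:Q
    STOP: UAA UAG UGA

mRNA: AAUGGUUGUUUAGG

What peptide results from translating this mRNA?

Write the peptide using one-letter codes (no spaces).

Answer: VVV

Derivation:
start AUG at pos 1
pos 1: AUG -> V; peptide=V
pos 4: GUU -> V; peptide=VV
pos 7: GUU -> V; peptide=VVV
pos 10: UAG -> STOP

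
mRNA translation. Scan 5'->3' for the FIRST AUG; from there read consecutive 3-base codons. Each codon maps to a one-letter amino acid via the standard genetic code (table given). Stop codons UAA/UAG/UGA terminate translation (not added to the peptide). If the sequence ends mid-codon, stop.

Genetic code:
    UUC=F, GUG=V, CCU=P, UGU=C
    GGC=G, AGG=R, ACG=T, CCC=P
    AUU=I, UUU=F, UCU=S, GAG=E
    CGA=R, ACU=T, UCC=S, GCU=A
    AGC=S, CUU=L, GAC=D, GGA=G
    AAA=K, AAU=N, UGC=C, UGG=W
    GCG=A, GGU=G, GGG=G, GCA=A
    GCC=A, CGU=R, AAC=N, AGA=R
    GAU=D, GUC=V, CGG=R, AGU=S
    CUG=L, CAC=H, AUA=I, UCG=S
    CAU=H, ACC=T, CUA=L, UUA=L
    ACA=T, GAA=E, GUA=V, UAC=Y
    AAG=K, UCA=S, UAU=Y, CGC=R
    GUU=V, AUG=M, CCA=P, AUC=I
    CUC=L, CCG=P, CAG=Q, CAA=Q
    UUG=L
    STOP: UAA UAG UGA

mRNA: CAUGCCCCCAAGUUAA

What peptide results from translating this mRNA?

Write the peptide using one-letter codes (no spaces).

Answer: MPPS

Derivation:
start AUG at pos 1
pos 1: AUG -> M; peptide=M
pos 4: CCC -> P; peptide=MP
pos 7: CCA -> P; peptide=MPP
pos 10: AGU -> S; peptide=MPPS
pos 13: UAA -> STOP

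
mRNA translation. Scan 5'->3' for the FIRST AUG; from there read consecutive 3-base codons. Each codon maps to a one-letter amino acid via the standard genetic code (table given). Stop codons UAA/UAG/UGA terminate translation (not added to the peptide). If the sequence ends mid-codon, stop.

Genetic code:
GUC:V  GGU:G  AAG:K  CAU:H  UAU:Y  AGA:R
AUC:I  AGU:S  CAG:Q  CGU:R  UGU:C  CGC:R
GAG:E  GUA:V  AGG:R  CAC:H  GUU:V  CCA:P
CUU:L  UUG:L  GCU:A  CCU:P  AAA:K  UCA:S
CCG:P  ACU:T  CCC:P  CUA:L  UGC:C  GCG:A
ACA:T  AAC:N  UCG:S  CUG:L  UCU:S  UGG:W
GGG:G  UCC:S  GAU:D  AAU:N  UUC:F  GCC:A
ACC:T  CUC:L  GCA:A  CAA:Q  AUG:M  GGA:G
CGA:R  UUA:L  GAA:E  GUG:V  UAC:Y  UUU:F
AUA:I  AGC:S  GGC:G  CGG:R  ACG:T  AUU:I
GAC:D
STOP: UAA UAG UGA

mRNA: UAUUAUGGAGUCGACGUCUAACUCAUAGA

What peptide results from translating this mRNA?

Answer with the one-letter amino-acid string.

start AUG at pos 4
pos 4: AUG -> M; peptide=M
pos 7: GAG -> E; peptide=ME
pos 10: UCG -> S; peptide=MES
pos 13: ACG -> T; peptide=MEST
pos 16: UCU -> S; peptide=MESTS
pos 19: AAC -> N; peptide=MESTSN
pos 22: UCA -> S; peptide=MESTSNS
pos 25: UAG -> STOP

Answer: MESTSNS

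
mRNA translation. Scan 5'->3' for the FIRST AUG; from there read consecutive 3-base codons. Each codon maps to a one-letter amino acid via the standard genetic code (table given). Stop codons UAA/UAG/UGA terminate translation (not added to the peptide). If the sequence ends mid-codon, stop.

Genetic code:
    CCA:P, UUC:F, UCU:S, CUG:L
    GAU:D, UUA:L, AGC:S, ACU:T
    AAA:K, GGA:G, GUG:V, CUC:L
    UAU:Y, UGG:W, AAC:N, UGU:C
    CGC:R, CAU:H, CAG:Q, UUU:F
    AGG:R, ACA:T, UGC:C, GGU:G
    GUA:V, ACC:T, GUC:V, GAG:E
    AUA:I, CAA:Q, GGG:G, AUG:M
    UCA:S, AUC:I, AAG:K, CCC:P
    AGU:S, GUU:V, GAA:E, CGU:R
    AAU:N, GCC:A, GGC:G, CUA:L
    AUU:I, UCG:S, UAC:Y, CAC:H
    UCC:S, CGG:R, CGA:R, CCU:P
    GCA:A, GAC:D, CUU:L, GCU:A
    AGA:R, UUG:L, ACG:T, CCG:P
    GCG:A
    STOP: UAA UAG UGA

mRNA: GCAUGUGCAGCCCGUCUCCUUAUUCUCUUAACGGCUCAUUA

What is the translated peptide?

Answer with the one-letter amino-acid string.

Answer: MCSPSPYSLNGSL

Derivation:
start AUG at pos 2
pos 2: AUG -> M; peptide=M
pos 5: UGC -> C; peptide=MC
pos 8: AGC -> S; peptide=MCS
pos 11: CCG -> P; peptide=MCSP
pos 14: UCU -> S; peptide=MCSPS
pos 17: CCU -> P; peptide=MCSPSP
pos 20: UAU -> Y; peptide=MCSPSPY
pos 23: UCU -> S; peptide=MCSPSPYS
pos 26: CUU -> L; peptide=MCSPSPYSL
pos 29: AAC -> N; peptide=MCSPSPYSLN
pos 32: GGC -> G; peptide=MCSPSPYSLNG
pos 35: UCA -> S; peptide=MCSPSPYSLNGS
pos 38: UUA -> L; peptide=MCSPSPYSLNGSL
pos 41: only 0 nt remain (<3), stop (end of mRNA)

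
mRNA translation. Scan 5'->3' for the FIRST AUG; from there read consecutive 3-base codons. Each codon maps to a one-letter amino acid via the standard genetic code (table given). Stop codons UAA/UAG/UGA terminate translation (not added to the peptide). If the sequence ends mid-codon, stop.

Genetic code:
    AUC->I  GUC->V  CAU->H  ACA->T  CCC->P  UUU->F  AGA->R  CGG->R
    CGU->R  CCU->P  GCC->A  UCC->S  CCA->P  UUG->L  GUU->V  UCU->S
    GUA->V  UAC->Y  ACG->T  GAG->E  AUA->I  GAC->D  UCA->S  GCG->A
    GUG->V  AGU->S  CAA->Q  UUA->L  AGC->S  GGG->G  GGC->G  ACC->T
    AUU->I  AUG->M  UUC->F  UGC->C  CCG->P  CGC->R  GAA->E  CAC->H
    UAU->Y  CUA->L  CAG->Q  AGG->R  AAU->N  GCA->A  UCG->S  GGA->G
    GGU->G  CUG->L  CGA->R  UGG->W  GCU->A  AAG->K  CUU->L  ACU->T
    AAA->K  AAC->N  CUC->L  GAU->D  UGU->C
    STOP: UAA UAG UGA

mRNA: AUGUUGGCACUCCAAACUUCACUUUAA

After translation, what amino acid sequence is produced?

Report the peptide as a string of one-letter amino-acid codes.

start AUG at pos 0
pos 0: AUG -> M; peptide=M
pos 3: UUG -> L; peptide=ML
pos 6: GCA -> A; peptide=MLA
pos 9: CUC -> L; peptide=MLAL
pos 12: CAA -> Q; peptide=MLALQ
pos 15: ACU -> T; peptide=MLALQT
pos 18: UCA -> S; peptide=MLALQTS
pos 21: CUU -> L; peptide=MLALQTSL
pos 24: UAA -> STOP

Answer: MLALQTSL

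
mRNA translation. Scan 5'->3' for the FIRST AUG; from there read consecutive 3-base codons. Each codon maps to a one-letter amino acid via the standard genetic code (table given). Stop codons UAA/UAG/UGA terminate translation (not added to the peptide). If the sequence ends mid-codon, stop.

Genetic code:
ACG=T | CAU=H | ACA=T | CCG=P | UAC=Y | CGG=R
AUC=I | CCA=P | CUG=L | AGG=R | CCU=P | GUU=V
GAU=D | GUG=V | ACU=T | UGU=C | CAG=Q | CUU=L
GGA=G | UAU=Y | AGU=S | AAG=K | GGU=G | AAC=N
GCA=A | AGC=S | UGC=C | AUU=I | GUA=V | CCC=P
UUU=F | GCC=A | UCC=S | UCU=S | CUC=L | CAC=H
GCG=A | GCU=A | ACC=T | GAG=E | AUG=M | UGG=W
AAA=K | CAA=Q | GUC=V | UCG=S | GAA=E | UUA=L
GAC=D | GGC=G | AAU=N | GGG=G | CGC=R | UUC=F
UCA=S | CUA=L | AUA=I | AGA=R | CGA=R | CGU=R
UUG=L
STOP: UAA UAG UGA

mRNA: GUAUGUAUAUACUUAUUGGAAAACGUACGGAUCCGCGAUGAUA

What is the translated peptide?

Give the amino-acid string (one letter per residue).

Answer: MYILIGKRTDPR

Derivation:
start AUG at pos 2
pos 2: AUG -> M; peptide=M
pos 5: UAU -> Y; peptide=MY
pos 8: AUA -> I; peptide=MYI
pos 11: CUU -> L; peptide=MYIL
pos 14: AUU -> I; peptide=MYILI
pos 17: GGA -> G; peptide=MYILIG
pos 20: AAA -> K; peptide=MYILIGK
pos 23: CGU -> R; peptide=MYILIGKR
pos 26: ACG -> T; peptide=MYILIGKRT
pos 29: GAU -> D; peptide=MYILIGKRTD
pos 32: CCG -> P; peptide=MYILIGKRTDP
pos 35: CGA -> R; peptide=MYILIGKRTDPR
pos 38: UGA -> STOP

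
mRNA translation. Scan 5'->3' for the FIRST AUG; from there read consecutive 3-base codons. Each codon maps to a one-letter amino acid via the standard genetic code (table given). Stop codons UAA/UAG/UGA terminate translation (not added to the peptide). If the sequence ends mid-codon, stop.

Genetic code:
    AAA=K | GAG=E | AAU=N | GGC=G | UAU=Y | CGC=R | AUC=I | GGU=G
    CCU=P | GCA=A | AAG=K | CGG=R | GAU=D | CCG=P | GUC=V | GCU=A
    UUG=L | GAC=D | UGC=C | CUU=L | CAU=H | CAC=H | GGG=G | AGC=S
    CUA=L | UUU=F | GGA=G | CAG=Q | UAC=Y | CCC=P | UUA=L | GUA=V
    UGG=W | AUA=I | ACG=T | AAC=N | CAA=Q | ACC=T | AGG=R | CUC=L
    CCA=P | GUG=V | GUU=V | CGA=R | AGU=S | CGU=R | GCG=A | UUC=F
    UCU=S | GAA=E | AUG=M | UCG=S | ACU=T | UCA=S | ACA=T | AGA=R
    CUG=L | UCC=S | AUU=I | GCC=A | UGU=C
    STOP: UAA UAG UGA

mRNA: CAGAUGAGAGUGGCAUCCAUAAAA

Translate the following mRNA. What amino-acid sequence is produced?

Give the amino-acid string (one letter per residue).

start AUG at pos 3
pos 3: AUG -> M; peptide=M
pos 6: AGA -> R; peptide=MR
pos 9: GUG -> V; peptide=MRV
pos 12: GCA -> A; peptide=MRVA
pos 15: UCC -> S; peptide=MRVAS
pos 18: AUA -> I; peptide=MRVASI
pos 21: AAA -> K; peptide=MRVASIK
pos 24: only 0 nt remain (<3), stop (end of mRNA)

Answer: MRVASIK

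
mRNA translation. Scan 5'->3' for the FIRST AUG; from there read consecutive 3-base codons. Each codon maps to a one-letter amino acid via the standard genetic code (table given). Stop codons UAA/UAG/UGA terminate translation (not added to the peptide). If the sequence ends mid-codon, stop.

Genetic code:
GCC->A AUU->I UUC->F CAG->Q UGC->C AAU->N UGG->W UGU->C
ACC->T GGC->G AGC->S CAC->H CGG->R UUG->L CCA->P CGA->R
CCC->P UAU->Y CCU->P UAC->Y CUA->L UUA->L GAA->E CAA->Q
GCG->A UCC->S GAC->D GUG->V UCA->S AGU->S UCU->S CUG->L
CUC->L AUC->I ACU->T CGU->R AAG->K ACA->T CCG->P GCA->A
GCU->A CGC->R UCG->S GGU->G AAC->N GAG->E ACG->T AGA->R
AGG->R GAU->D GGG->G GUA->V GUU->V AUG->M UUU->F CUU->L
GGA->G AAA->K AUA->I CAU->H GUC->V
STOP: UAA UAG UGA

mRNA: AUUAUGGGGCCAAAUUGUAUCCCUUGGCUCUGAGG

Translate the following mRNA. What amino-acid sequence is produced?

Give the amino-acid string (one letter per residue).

Answer: MGPNCIPWL

Derivation:
start AUG at pos 3
pos 3: AUG -> M; peptide=M
pos 6: GGG -> G; peptide=MG
pos 9: CCA -> P; peptide=MGP
pos 12: AAU -> N; peptide=MGPN
pos 15: UGU -> C; peptide=MGPNC
pos 18: AUC -> I; peptide=MGPNCI
pos 21: CCU -> P; peptide=MGPNCIP
pos 24: UGG -> W; peptide=MGPNCIPW
pos 27: CUC -> L; peptide=MGPNCIPWL
pos 30: UGA -> STOP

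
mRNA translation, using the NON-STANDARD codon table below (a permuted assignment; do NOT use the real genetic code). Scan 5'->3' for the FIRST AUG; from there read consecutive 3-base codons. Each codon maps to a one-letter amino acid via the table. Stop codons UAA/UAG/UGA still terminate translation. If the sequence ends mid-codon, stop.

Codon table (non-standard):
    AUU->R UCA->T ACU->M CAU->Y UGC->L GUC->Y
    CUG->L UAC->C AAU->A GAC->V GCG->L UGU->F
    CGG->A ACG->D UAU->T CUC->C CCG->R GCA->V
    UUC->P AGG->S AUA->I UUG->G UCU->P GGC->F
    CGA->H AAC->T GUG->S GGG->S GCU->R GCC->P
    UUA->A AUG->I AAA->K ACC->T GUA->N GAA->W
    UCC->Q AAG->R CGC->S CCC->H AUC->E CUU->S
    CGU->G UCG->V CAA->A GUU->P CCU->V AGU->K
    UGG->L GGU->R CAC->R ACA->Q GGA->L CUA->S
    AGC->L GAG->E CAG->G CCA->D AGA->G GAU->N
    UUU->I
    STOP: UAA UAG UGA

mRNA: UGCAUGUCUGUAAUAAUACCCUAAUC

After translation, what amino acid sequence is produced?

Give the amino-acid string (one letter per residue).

start AUG at pos 3
pos 3: AUG -> I; peptide=I
pos 6: UCU -> P; peptide=IP
pos 9: GUA -> N; peptide=IPN
pos 12: AUA -> I; peptide=IPNI
pos 15: AUA -> I; peptide=IPNII
pos 18: CCC -> H; peptide=IPNIIH
pos 21: UAA -> STOP

Answer: IPNIIH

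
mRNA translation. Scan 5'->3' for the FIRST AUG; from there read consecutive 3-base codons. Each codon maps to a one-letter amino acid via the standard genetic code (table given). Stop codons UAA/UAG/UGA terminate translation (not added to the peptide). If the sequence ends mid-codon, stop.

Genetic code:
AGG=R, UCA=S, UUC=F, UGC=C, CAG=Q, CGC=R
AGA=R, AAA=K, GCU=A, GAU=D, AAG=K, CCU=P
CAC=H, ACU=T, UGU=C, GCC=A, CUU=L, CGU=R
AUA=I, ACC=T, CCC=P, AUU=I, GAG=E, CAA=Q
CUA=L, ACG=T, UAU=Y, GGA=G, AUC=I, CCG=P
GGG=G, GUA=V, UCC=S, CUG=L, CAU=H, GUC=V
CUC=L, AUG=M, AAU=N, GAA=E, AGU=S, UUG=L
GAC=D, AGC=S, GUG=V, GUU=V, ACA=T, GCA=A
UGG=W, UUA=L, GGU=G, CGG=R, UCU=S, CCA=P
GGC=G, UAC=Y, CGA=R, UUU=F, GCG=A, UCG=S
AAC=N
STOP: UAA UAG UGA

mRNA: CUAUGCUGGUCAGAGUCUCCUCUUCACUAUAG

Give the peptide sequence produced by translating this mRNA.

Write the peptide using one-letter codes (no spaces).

start AUG at pos 2
pos 2: AUG -> M; peptide=M
pos 5: CUG -> L; peptide=ML
pos 8: GUC -> V; peptide=MLV
pos 11: AGA -> R; peptide=MLVR
pos 14: GUC -> V; peptide=MLVRV
pos 17: UCC -> S; peptide=MLVRVS
pos 20: UCU -> S; peptide=MLVRVSS
pos 23: UCA -> S; peptide=MLVRVSSS
pos 26: CUA -> L; peptide=MLVRVSSSL
pos 29: UAG -> STOP

Answer: MLVRVSSSL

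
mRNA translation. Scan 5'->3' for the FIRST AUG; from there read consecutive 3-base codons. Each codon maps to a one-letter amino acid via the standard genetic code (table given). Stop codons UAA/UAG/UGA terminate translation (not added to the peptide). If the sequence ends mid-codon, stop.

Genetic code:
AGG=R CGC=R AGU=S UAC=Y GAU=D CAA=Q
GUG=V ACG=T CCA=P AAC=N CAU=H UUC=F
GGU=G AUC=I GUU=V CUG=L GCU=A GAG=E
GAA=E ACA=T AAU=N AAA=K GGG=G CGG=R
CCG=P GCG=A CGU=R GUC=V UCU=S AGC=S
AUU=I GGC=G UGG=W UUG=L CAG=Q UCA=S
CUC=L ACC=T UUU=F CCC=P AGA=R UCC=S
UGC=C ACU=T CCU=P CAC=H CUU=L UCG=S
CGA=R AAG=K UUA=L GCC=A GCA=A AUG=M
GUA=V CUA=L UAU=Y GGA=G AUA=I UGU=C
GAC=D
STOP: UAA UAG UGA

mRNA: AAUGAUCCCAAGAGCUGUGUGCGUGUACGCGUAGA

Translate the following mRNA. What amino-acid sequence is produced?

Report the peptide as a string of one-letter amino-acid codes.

Answer: MIPRAVCVYA

Derivation:
start AUG at pos 1
pos 1: AUG -> M; peptide=M
pos 4: AUC -> I; peptide=MI
pos 7: CCA -> P; peptide=MIP
pos 10: AGA -> R; peptide=MIPR
pos 13: GCU -> A; peptide=MIPRA
pos 16: GUG -> V; peptide=MIPRAV
pos 19: UGC -> C; peptide=MIPRAVC
pos 22: GUG -> V; peptide=MIPRAVCV
pos 25: UAC -> Y; peptide=MIPRAVCVY
pos 28: GCG -> A; peptide=MIPRAVCVYA
pos 31: UAG -> STOP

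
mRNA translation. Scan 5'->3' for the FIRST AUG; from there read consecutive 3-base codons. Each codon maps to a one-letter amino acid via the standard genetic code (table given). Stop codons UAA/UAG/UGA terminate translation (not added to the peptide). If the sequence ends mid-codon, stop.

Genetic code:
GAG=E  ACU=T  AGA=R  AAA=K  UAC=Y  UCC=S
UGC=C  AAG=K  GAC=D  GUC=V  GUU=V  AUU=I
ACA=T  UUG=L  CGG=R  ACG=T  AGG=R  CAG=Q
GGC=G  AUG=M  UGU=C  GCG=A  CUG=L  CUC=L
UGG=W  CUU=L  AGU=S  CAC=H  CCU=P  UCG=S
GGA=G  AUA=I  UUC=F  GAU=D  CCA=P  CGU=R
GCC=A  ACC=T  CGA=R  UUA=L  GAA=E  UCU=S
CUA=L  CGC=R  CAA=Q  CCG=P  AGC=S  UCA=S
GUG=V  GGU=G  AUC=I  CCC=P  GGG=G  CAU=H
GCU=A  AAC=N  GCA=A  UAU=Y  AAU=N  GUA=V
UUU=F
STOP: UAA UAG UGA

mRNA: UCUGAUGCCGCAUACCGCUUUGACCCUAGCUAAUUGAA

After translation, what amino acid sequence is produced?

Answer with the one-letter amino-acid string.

start AUG at pos 4
pos 4: AUG -> M; peptide=M
pos 7: CCG -> P; peptide=MP
pos 10: CAU -> H; peptide=MPH
pos 13: ACC -> T; peptide=MPHT
pos 16: GCU -> A; peptide=MPHTA
pos 19: UUG -> L; peptide=MPHTAL
pos 22: ACC -> T; peptide=MPHTALT
pos 25: CUA -> L; peptide=MPHTALTL
pos 28: GCU -> A; peptide=MPHTALTLA
pos 31: AAU -> N; peptide=MPHTALTLAN
pos 34: UGA -> STOP

Answer: MPHTALTLAN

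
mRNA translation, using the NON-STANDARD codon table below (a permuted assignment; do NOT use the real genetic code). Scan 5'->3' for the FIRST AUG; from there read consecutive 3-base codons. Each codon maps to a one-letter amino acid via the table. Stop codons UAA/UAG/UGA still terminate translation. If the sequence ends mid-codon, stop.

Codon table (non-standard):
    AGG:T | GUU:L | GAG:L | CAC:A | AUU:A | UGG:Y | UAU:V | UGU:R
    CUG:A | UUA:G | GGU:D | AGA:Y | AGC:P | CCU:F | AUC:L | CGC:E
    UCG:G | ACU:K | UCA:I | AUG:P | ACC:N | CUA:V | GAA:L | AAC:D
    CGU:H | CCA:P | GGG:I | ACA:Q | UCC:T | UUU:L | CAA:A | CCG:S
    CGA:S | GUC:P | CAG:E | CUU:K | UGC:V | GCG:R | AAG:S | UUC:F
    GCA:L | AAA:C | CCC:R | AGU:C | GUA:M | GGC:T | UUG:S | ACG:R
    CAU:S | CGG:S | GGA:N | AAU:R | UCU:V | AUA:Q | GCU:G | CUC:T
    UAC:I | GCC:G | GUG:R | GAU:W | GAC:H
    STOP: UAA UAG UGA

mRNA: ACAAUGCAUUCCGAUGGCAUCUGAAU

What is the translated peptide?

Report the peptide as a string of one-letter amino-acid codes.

Answer: PSTWTL

Derivation:
start AUG at pos 3
pos 3: AUG -> P; peptide=P
pos 6: CAU -> S; peptide=PS
pos 9: UCC -> T; peptide=PST
pos 12: GAU -> W; peptide=PSTW
pos 15: GGC -> T; peptide=PSTWT
pos 18: AUC -> L; peptide=PSTWTL
pos 21: UGA -> STOP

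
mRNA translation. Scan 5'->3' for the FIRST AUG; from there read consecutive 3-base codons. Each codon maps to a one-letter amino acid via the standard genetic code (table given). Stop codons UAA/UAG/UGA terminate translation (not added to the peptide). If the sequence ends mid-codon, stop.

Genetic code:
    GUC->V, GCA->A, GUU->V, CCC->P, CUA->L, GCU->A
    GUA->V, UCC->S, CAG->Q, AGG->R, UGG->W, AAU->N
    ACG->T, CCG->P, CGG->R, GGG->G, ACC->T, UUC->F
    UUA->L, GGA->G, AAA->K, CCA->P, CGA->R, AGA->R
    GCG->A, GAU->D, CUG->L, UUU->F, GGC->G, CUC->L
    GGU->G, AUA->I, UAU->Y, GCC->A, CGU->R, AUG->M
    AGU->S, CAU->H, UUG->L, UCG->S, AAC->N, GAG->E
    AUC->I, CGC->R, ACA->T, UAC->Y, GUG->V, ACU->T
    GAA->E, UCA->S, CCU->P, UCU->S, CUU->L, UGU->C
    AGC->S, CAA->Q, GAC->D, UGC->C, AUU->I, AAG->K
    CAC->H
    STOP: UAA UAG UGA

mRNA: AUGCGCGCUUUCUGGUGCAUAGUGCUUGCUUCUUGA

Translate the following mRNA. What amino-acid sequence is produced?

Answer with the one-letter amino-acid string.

start AUG at pos 0
pos 0: AUG -> M; peptide=M
pos 3: CGC -> R; peptide=MR
pos 6: GCU -> A; peptide=MRA
pos 9: UUC -> F; peptide=MRAF
pos 12: UGG -> W; peptide=MRAFW
pos 15: UGC -> C; peptide=MRAFWC
pos 18: AUA -> I; peptide=MRAFWCI
pos 21: GUG -> V; peptide=MRAFWCIV
pos 24: CUU -> L; peptide=MRAFWCIVL
pos 27: GCU -> A; peptide=MRAFWCIVLA
pos 30: UCU -> S; peptide=MRAFWCIVLAS
pos 33: UGA -> STOP

Answer: MRAFWCIVLAS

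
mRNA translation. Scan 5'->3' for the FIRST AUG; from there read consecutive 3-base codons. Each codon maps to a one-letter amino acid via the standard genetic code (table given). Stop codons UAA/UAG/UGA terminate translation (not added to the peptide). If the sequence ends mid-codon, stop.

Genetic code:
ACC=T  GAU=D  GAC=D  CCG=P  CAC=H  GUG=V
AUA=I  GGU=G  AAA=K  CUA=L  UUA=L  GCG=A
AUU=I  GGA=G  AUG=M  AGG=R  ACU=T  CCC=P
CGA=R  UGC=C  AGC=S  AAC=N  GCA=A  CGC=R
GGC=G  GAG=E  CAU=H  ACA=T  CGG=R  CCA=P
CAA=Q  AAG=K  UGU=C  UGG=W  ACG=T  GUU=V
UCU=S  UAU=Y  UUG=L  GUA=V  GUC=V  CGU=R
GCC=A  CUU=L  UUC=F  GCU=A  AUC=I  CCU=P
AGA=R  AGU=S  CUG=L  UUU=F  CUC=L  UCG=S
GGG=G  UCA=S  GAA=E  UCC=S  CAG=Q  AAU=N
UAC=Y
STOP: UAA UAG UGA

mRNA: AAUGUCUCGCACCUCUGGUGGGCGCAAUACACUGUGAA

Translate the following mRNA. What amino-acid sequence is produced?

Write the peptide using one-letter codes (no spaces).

Answer: MSRTSGGRNTL

Derivation:
start AUG at pos 1
pos 1: AUG -> M; peptide=M
pos 4: UCU -> S; peptide=MS
pos 7: CGC -> R; peptide=MSR
pos 10: ACC -> T; peptide=MSRT
pos 13: UCU -> S; peptide=MSRTS
pos 16: GGU -> G; peptide=MSRTSG
pos 19: GGG -> G; peptide=MSRTSGG
pos 22: CGC -> R; peptide=MSRTSGGR
pos 25: AAU -> N; peptide=MSRTSGGRN
pos 28: ACA -> T; peptide=MSRTSGGRNT
pos 31: CUG -> L; peptide=MSRTSGGRNTL
pos 34: UGA -> STOP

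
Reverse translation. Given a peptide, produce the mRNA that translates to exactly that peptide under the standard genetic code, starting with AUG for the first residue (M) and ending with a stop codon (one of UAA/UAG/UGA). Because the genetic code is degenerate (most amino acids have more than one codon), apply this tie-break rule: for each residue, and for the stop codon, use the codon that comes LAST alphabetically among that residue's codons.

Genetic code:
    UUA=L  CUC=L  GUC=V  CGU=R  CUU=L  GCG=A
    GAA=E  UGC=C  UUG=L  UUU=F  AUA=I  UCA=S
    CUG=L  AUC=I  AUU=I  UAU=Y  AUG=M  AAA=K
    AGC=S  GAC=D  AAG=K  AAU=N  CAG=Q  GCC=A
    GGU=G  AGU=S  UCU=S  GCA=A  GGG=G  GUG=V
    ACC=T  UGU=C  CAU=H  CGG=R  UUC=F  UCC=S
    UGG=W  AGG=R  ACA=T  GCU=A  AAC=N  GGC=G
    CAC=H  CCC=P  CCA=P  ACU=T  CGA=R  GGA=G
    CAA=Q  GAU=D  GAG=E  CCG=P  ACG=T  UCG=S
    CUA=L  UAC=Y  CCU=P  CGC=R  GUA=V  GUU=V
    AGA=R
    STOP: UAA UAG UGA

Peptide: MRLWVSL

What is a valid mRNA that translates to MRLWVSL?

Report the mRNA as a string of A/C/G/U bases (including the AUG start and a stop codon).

Answer: mRNA: AUGCGUUUGUGGGUUUCUUUGUGA

Derivation:
residue 1: M -> AUG (start codon)
residue 2: R codons sorted = AGA,AGG,CGA,CGC,CGG,CGU -> pick last = CGU
residue 3: L codons sorted = CUA,CUC,CUG,CUU,UUA,UUG -> pick last = UUG
residue 4: W -> UGG (only codon)
residue 5: V codons sorted = GUA,GUC,GUG,GUU -> pick last = GUU
residue 6: S codons sorted = AGC,AGU,UCA,UCC,UCG,UCU -> pick last = UCU
residue 7: L codons sorted = CUA,CUC,CUG,CUU,UUA,UUG -> pick last = UUG
terminator: stop codons sorted = UAA,UAG,UGA -> pick last = UGA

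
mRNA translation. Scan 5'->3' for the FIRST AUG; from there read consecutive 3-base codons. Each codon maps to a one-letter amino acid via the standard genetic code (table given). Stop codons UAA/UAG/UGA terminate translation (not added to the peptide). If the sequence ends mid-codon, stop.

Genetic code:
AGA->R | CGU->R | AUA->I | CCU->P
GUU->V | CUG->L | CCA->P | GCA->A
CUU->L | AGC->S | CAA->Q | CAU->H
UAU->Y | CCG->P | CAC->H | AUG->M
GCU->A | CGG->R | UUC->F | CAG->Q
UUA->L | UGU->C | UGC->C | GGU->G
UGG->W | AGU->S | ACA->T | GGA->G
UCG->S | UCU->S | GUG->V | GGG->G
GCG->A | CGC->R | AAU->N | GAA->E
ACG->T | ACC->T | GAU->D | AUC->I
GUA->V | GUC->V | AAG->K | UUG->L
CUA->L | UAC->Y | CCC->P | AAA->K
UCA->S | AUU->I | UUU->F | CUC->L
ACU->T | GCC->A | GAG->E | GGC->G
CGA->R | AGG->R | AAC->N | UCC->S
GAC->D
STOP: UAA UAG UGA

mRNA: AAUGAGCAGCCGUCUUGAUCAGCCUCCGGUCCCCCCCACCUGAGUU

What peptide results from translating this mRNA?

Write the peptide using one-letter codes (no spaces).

start AUG at pos 1
pos 1: AUG -> M; peptide=M
pos 4: AGC -> S; peptide=MS
pos 7: AGC -> S; peptide=MSS
pos 10: CGU -> R; peptide=MSSR
pos 13: CUU -> L; peptide=MSSRL
pos 16: GAU -> D; peptide=MSSRLD
pos 19: CAG -> Q; peptide=MSSRLDQ
pos 22: CCU -> P; peptide=MSSRLDQP
pos 25: CCG -> P; peptide=MSSRLDQPP
pos 28: GUC -> V; peptide=MSSRLDQPPV
pos 31: CCC -> P; peptide=MSSRLDQPPVP
pos 34: CCC -> P; peptide=MSSRLDQPPVPP
pos 37: ACC -> T; peptide=MSSRLDQPPVPPT
pos 40: UGA -> STOP

Answer: MSSRLDQPPVPPT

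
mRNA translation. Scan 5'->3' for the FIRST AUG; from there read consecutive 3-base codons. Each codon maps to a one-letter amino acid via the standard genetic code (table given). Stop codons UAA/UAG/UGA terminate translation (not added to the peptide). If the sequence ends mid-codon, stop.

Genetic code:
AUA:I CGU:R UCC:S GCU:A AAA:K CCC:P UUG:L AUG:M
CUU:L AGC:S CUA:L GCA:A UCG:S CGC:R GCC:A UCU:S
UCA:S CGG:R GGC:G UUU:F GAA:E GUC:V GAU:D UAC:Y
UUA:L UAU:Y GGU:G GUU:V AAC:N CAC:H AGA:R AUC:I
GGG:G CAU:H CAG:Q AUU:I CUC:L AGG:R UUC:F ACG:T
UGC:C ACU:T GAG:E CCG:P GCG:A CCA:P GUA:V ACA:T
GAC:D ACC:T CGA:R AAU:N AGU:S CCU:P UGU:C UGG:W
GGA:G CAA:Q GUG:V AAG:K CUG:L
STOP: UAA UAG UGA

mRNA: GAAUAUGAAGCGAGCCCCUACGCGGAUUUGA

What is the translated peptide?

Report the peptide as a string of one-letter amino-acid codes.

Answer: MKRAPTRI

Derivation:
start AUG at pos 4
pos 4: AUG -> M; peptide=M
pos 7: AAG -> K; peptide=MK
pos 10: CGA -> R; peptide=MKR
pos 13: GCC -> A; peptide=MKRA
pos 16: CCU -> P; peptide=MKRAP
pos 19: ACG -> T; peptide=MKRAPT
pos 22: CGG -> R; peptide=MKRAPTR
pos 25: AUU -> I; peptide=MKRAPTRI
pos 28: UGA -> STOP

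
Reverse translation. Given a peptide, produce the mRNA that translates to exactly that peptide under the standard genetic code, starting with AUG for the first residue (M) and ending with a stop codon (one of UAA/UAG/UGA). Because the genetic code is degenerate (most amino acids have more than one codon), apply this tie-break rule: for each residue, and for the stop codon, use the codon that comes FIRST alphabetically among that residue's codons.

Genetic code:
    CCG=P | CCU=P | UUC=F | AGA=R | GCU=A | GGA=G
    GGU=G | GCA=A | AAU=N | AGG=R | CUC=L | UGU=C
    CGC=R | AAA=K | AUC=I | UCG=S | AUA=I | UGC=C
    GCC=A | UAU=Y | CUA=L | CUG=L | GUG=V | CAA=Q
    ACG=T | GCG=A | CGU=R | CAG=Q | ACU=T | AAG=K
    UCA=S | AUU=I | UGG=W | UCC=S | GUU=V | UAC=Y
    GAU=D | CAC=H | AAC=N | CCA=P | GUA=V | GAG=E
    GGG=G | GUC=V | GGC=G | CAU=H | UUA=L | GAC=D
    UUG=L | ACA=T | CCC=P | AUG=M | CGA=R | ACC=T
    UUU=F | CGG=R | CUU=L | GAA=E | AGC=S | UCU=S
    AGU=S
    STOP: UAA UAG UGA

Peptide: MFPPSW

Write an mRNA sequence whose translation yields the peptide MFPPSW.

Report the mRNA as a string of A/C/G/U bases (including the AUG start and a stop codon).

residue 1: M -> AUG (start codon)
residue 2: F codons sorted = UUC,UUU -> pick first = UUC
residue 3: P codons sorted = CCA,CCC,CCG,CCU -> pick first = CCA
residue 4: P codons sorted = CCA,CCC,CCG,CCU -> pick first = CCA
residue 5: S codons sorted = AGC,AGU,UCA,UCC,UCG,UCU -> pick first = AGC
residue 6: W -> UGG (only codon)
terminator: stop codons sorted = UAA,UAG,UGA -> pick first = UAA

Answer: mRNA: AUGUUCCCACCAAGCUGGUAA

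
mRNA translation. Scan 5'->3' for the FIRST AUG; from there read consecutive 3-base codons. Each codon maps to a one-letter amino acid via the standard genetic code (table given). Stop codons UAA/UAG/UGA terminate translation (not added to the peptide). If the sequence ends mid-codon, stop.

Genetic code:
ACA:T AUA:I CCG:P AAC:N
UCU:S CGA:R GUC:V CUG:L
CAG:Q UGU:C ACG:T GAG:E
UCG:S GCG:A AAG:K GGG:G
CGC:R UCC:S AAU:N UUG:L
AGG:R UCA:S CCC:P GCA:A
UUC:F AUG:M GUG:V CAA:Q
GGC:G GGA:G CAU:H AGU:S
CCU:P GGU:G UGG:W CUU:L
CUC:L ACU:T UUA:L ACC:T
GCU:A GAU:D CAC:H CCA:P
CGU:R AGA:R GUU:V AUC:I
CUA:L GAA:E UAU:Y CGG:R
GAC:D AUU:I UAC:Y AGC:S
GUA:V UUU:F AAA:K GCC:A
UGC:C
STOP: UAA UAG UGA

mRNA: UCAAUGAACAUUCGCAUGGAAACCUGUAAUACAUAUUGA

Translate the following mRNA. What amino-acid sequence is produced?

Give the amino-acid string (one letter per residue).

start AUG at pos 3
pos 3: AUG -> M; peptide=M
pos 6: AAC -> N; peptide=MN
pos 9: AUU -> I; peptide=MNI
pos 12: CGC -> R; peptide=MNIR
pos 15: AUG -> M; peptide=MNIRM
pos 18: GAA -> E; peptide=MNIRME
pos 21: ACC -> T; peptide=MNIRMET
pos 24: UGU -> C; peptide=MNIRMETC
pos 27: AAU -> N; peptide=MNIRMETCN
pos 30: ACA -> T; peptide=MNIRMETCNT
pos 33: UAU -> Y; peptide=MNIRMETCNTY
pos 36: UGA -> STOP

Answer: MNIRMETCNTY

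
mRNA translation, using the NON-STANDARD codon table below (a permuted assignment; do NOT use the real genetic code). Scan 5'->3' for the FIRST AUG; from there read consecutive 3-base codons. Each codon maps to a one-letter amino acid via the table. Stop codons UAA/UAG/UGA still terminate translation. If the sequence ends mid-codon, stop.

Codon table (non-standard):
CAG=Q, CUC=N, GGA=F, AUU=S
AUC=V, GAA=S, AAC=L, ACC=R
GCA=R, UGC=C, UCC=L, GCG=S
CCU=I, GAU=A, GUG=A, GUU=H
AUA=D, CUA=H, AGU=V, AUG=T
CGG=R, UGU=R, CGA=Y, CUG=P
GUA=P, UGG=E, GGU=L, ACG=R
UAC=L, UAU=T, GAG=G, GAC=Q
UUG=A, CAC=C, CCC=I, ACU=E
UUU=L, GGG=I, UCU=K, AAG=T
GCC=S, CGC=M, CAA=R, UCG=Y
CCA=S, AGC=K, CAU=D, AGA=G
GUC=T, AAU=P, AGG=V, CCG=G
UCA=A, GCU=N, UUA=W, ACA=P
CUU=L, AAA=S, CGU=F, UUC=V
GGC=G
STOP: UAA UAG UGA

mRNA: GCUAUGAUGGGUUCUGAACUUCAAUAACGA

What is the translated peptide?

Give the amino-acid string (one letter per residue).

start AUG at pos 3
pos 3: AUG -> T; peptide=T
pos 6: AUG -> T; peptide=TT
pos 9: GGU -> L; peptide=TTL
pos 12: UCU -> K; peptide=TTLK
pos 15: GAA -> S; peptide=TTLKS
pos 18: CUU -> L; peptide=TTLKSL
pos 21: CAA -> R; peptide=TTLKSLR
pos 24: UAA -> STOP

Answer: TTLKSLR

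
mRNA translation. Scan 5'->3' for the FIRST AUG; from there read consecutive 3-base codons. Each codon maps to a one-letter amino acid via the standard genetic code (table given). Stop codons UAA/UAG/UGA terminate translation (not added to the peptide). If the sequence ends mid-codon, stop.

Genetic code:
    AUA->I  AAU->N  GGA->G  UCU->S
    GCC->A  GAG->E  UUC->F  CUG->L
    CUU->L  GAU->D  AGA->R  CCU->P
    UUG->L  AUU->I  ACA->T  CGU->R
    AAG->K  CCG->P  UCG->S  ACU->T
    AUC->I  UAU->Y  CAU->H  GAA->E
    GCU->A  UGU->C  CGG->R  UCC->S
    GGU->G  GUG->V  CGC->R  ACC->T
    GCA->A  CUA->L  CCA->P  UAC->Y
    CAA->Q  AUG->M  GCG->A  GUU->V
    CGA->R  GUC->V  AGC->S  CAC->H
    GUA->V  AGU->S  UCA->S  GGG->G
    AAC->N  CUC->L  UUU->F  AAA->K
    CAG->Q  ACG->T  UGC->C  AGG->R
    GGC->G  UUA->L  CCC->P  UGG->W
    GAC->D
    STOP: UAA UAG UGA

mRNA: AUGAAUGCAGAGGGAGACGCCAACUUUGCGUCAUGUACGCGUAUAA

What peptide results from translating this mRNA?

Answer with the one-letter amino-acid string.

Answer: MNAEGDANFASCTRI

Derivation:
start AUG at pos 0
pos 0: AUG -> M; peptide=M
pos 3: AAU -> N; peptide=MN
pos 6: GCA -> A; peptide=MNA
pos 9: GAG -> E; peptide=MNAE
pos 12: GGA -> G; peptide=MNAEG
pos 15: GAC -> D; peptide=MNAEGD
pos 18: GCC -> A; peptide=MNAEGDA
pos 21: AAC -> N; peptide=MNAEGDAN
pos 24: UUU -> F; peptide=MNAEGDANF
pos 27: GCG -> A; peptide=MNAEGDANFA
pos 30: UCA -> S; peptide=MNAEGDANFAS
pos 33: UGU -> C; peptide=MNAEGDANFASC
pos 36: ACG -> T; peptide=MNAEGDANFASCT
pos 39: CGU -> R; peptide=MNAEGDANFASCTR
pos 42: AUA -> I; peptide=MNAEGDANFASCTRI
pos 45: only 1 nt remain (<3), stop (end of mRNA)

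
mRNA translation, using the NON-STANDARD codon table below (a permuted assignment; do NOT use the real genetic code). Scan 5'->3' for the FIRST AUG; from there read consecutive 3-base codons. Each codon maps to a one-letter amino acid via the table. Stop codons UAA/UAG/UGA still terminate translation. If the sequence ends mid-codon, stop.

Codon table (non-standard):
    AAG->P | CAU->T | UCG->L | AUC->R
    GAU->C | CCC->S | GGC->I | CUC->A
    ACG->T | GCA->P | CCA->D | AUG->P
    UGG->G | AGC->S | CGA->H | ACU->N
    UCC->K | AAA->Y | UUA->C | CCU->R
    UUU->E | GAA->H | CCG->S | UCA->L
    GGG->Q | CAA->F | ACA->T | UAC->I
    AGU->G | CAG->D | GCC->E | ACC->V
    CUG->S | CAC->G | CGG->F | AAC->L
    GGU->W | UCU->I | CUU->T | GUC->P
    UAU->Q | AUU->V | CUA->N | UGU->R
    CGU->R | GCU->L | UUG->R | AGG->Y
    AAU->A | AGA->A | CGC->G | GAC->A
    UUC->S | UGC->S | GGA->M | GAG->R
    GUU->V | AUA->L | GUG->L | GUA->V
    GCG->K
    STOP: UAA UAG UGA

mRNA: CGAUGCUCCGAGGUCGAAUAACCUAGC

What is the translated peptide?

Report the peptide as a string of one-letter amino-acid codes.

Answer: PAHWHLV

Derivation:
start AUG at pos 2
pos 2: AUG -> P; peptide=P
pos 5: CUC -> A; peptide=PA
pos 8: CGA -> H; peptide=PAH
pos 11: GGU -> W; peptide=PAHW
pos 14: CGA -> H; peptide=PAHWH
pos 17: AUA -> L; peptide=PAHWHL
pos 20: ACC -> V; peptide=PAHWHLV
pos 23: UAG -> STOP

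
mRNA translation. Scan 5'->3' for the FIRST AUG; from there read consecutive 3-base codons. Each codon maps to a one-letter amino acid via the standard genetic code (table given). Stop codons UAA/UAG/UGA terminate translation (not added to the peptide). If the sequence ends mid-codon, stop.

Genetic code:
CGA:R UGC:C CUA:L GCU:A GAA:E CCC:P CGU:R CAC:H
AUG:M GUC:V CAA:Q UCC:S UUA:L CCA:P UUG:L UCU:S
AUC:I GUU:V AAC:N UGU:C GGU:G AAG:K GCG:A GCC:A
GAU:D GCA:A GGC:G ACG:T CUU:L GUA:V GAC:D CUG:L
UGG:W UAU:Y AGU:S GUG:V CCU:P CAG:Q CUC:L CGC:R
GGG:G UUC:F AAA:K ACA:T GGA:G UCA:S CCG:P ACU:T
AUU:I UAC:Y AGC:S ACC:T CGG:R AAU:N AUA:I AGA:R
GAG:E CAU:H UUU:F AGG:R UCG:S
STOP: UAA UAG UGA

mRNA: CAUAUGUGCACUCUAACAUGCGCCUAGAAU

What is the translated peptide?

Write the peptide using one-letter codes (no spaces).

Answer: MCTLTCA

Derivation:
start AUG at pos 3
pos 3: AUG -> M; peptide=M
pos 6: UGC -> C; peptide=MC
pos 9: ACU -> T; peptide=MCT
pos 12: CUA -> L; peptide=MCTL
pos 15: ACA -> T; peptide=MCTLT
pos 18: UGC -> C; peptide=MCTLTC
pos 21: GCC -> A; peptide=MCTLTCA
pos 24: UAG -> STOP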